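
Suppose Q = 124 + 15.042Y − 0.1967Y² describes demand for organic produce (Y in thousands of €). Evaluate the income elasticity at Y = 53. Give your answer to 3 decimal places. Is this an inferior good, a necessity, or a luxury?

At Y = 53: Q = 368.6957.
dQ/dY = 15.042 − 0.3934Y = -5.80820.
η = (dQ/dY)·(Y/Q) = -5.80820 × (53/368.6957) = -0.835.
η < 0 ⇒ inferior good.

-0.835 (inferior good)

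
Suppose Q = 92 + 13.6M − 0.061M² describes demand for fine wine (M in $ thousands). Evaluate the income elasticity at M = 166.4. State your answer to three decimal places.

At M = 166.4: Q = 666.0134.
dQ/dM = 13.6 − 0.122M = -6.70080.
η = (dQ/dM)·(M/Q) = -6.70080 × (166.4/666.0134) = -1.674.

-1.674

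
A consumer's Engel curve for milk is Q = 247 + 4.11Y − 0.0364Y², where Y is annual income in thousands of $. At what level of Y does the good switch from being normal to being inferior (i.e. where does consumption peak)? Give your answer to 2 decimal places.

dQ/dY = 4.11 − 0.0728Y.
The good is inferior where dQ/dY < 0. Setting dQ/dY = 0 gives Y = 4.11 / 0.0728 = 56.46.

56.46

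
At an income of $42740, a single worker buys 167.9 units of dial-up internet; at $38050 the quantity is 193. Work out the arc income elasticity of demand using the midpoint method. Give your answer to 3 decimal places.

-1.198

ΔQ = 193 − 167.9 = 25.1; midpoint Q̄ = (167.9 + 193)/2 = 180.45.
ΔI = 38050 − 42740 = -4690; midpoint Ī = (42740 + 38050)/2 = 40395.
η = (ΔQ/Q̄) ÷ (ΔI/Ī) = (25.1/180.45) ÷ (-4690/40395) = -1.198.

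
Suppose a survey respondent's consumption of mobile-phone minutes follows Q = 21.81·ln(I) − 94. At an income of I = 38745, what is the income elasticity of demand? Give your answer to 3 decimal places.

At I = 38745: Q = 136.417.
dQ/dI = 21.81/I = 0.000562911 at this income.
η = (dQ/dI)·(I/Q) = 0.000562911 × (38745/136.417) = 0.160.

0.160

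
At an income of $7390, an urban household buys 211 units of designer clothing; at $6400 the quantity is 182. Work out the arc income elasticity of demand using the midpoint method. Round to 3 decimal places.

1.028

ΔQ = 182 − 211 = -29; midpoint Q̄ = (211 + 182)/2 = 196.5.
ΔI = 6400 − 7390 = -990; midpoint Ī = (7390 + 6400)/2 = 6895.
η = (ΔQ/Q̄) ÷ (ΔI/Ī) = (-29/196.5) ÷ (-990/6895) = 1.028.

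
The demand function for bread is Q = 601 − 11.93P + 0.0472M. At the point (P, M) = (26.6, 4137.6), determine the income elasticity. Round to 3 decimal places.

0.408

At P = 26.6, M = 4137.6: Q = 478.957.
Holding P constant, ∂Q/∂M = 0.0472.
η_M = (∂Q/∂M)·(M/Q) = 0.0472 × (4137.6/478.957) = 0.408.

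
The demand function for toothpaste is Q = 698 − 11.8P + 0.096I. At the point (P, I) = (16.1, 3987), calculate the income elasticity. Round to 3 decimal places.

At P = 16.1, I = 3987: Q = 890.772.
Holding P constant, ∂Q/∂I = 0.096.
η_I = (∂Q/∂I)·(I/Q) = 0.096 × (3987/890.772) = 0.430.

0.430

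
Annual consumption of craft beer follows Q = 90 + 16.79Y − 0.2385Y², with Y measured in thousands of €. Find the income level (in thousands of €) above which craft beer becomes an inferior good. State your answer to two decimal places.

dQ/dY = 16.79 − 0.477Y.
The good is inferior where dQ/dY < 0. Setting dQ/dY = 0 gives Y = 16.79 / 0.477 = 35.20.

35.20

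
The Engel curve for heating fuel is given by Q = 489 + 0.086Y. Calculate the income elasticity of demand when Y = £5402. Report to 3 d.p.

At Y = 5402: Q = 953.572.
dQ/dY = 0.086.
η = (dQ/dY)·(Y/Q) = 0.086 × (5402/953.572) = 0.487.

0.487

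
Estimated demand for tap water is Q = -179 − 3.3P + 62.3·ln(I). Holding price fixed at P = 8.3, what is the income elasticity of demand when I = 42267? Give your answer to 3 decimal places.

0.136

At P = 8.3, I = 42267: Q = 457.215.
Holding P constant, ∂Q/∂I = 62.3/I = 0.00147396.
η_I = (∂Q/∂I)·(I/Q) = 0.00147396 × (42267/457.215) = 0.136.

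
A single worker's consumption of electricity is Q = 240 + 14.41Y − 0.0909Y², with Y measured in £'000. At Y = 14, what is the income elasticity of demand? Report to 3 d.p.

At Y = 14: Q = 423.9236.
dQ/dY = 14.41 − 0.1818Y = 11.86480.
η = (dQ/dY)·(Y/Q) = 11.86480 × (14/423.9236) = 0.392.

0.392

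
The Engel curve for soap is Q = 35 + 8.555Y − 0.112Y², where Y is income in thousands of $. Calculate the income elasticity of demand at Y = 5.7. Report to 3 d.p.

At Y = 5.7: Q = 80.1246.
dQ/dY = 8.555 − 0.224Y = 7.27820.
η = (dQ/dY)·(Y/Q) = 7.27820 × (5.7/80.1246) = 0.518.

0.518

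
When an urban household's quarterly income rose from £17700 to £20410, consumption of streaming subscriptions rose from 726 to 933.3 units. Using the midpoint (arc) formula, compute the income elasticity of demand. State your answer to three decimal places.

1.757

ΔQ = 933.3 − 726 = 207.3; midpoint Q̄ = (726 + 933.3)/2 = 829.65.
ΔI = 20410 − 17700 = 2710; midpoint Ī = (17700 + 20410)/2 = 19055.
η = (ΔQ/Q̄) ÷ (ΔI/Ī) = (207.3/829.65) ÷ (2710/19055) = 1.757.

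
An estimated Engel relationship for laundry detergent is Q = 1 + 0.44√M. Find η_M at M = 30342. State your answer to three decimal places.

At M = 30342: Q = 77.643.
dQ/dM = 0.44/(2√M) = 0.00126299 at this income.
η = (dQ/dM)·(M/Q) = 0.00126299 × (30342/77.643) = 0.494.

0.494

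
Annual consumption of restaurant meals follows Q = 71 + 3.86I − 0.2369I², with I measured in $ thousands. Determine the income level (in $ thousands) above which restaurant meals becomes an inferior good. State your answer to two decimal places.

8.15

dQ/dI = 3.86 − 0.4738I.
The good is inferior where dQ/dI < 0. Setting dQ/dI = 0 gives I = 3.86 / 0.4738 = 8.15.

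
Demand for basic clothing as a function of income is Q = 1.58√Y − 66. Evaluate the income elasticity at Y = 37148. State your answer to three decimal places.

At Y = 37148: Q = 238.526.
dQ/dY = 1.58/(2√Y) = 0.00409882 at this income.
η = (dQ/dY)·(Y/Q) = 0.00409882 × (37148/238.526) = 0.638.

0.638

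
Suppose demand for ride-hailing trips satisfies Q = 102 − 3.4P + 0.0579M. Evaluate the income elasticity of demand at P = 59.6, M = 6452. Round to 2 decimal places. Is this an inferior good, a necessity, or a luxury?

1.37 (luxury)

At P = 59.6, M = 6452: Q = 272.931.
Holding P constant, ∂Q/∂M = 0.0579.
η_M = (∂Q/∂M)·(M/Q) = 0.0579 × (6452/272.931) = 1.37.
Since η > 1, this is a luxury.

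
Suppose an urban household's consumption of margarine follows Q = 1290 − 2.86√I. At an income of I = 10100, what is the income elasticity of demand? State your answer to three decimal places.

At I = 10100: Q = 1002.574.
dQ/dI = -2.86/(2√I) = -0.014229 at this income.
η = (dQ/dI)·(I/Q) = -0.014229 × (10100/1002.574) = -0.143.

-0.143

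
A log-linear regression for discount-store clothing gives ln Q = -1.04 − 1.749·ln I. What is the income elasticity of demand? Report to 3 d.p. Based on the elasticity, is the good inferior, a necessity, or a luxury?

In a log-linear demand, the coefficient on ln I is the income elasticity.
So η = -1.749.
η < 0 ⇒ inferior good.

-1.749 (inferior good)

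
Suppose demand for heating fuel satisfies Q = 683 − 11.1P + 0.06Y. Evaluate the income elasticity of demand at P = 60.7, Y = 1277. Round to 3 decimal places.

0.892

At P = 60.7, Y = 1277: Q = 85.850.
Holding P constant, ∂Q/∂Y = 0.06.
η_Y = (∂Q/∂Y)·(Y/Q) = 0.06 × (1277/85.850) = 0.892.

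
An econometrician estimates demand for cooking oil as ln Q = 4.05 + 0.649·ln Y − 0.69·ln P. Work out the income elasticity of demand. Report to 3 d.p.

In a log-linear demand, the coefficient on ln Y is the income elasticity.
So η = 0.649.

0.649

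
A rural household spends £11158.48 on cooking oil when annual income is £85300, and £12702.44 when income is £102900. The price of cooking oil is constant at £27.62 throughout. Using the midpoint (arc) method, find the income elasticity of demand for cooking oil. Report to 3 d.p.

0.692

With a constant price, Q₁ = 11158.48/27.62 = 404.000 and Q₂ = 12702.44/27.62 = 459.900 (equivalently, work directly with expenditure since P cancels).
Midpoint %ΔQ = (12702.44 − 11158.48)/11930.46 = 0.12941; midpoint %ΔI = (102900 − 85300)/94100 = 0.18704.
η = 0.12941 / 0.18704 = 0.692.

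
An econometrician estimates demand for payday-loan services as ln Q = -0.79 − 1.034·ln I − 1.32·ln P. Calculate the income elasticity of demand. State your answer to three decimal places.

-1.034

In a log-linear demand, the coefficient on ln I is the income elasticity.
So η = -1.034.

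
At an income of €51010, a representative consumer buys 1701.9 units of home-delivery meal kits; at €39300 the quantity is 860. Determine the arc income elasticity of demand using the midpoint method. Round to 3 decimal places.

ΔQ = 860 − 1701.9 = -841.9; midpoint Q̄ = (1701.9 + 860)/2 = 1280.95.
ΔI = 39300 − 51010 = -11710; midpoint Ī = (51010 + 39300)/2 = 45155.
η = (ΔQ/Q̄) ÷ (ΔI/Ī) = (-841.9/1280.95) ÷ (-11710/45155) = 2.534.

2.534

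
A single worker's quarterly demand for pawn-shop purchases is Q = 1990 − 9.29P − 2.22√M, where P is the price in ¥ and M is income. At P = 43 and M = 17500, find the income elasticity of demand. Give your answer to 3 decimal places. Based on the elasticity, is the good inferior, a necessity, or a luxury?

-0.113 (inferior good)

At P = 43, M = 17500: Q = 1296.852.
Holding P constant, ∂Q/∂M = -2.22/(2√M) = -0.00839081.
η_M = (∂Q/∂M)·(M/Q) = -0.00839081 × (17500/1296.852) = -0.113.
Since η < 0, this is an inferior good.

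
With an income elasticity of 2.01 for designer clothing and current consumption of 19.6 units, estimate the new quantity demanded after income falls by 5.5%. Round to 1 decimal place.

17.4

%ΔQ ≈ η × %ΔI = 2.01 × (-5.5%) = -11.055%.
New Q ≈ 19.6 × (1 − 0.11055) = 17.4.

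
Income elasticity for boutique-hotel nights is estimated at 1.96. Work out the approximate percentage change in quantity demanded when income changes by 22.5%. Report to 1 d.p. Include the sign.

%ΔQ ≈ η × %ΔI = 1.96 × 22.5% = 44.1%.

44.1%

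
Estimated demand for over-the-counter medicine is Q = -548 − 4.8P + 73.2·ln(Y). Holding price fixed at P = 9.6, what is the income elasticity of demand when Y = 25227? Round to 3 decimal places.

0.495

At P = 9.6, Y = 25227: Q = 147.851.
Holding P constant, ∂Q/∂Y = 73.2/Y = 0.00290165.
η_Y = (∂Q/∂Y)·(Y/Q) = 0.00290165 × (25227/147.851) = 0.495.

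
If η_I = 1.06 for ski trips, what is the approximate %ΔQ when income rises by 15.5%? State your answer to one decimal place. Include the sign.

16.4%

%ΔQ ≈ η × %ΔI = 1.06 × 15.5% = 16.4%.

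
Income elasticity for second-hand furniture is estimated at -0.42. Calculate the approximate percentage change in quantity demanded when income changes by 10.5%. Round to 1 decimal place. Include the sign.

%ΔQ ≈ η × %ΔI = -0.42 × 10.5% = -4.4%.

-4.4%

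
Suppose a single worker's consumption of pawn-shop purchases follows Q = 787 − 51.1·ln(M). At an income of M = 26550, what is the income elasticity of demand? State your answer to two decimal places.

At M = 26550: Q = 266.455.
dQ/dM = -51.1/M = -0.00192467 at this income.
η = (dQ/dM)·(M/Q) = -0.00192467 × (26550/266.455) = -0.19.

-0.19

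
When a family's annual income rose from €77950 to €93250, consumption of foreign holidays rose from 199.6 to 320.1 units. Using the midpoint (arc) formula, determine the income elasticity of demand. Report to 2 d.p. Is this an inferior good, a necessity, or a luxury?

ΔQ = 320.1 − 199.6 = 120.5; midpoint Q̄ = (199.6 + 320.1)/2 = 259.85.
ΔI = 93250 − 77950 = 15300; midpoint Ī = (77950 + 93250)/2 = 85600.
η = (ΔQ/Q̄) ÷ (ΔI/Ī) = (120.5/259.85) ÷ (15300/85600) = 2.59.
η > 1 ⇒ luxury.

2.59 (luxury)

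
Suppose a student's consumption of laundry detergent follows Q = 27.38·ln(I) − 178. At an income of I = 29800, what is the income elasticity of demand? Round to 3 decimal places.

0.263

At I = 29800: Q = 104.076.
dQ/dI = 27.38/I = 0.000918792 at this income.
η = (dQ/dI)·(I/Q) = 0.000918792 × (29800/104.076) = 0.263.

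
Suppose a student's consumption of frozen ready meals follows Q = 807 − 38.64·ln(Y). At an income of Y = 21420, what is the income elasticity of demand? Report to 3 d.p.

-0.092

At Y = 21420: Q = 421.679.
dQ/dY = -38.64/Y = -0.00180392 at this income.
η = (dQ/dY)·(Y/Q) = -0.00180392 × (21420/421.679) = -0.092.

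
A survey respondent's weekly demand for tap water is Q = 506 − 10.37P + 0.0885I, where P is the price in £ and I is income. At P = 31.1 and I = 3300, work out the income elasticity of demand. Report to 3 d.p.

At P = 31.1, I = 3300: Q = 475.543.
Holding P constant, ∂Q/∂I = 0.0885.
η_I = (∂Q/∂I)·(I/Q) = 0.0885 × (3300/475.543) = 0.614.

0.614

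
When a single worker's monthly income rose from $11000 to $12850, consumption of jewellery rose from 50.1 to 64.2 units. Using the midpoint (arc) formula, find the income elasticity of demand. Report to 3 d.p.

1.590

ΔQ = 64.2 − 50.1 = 14.1; midpoint Q̄ = (50.1 + 64.2)/2 = 57.15.
ΔI = 12850 − 11000 = 1850; midpoint Ī = (11000 + 12850)/2 = 11925.
η = (ΔQ/Q̄) ÷ (ΔI/Ī) = (14.1/57.15) ÷ (1850/11925) = 1.590.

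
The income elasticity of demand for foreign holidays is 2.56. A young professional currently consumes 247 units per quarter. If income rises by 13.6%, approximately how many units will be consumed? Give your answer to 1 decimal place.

333.0

%ΔQ ≈ η × %ΔI = 2.56 × 13.6% = 34.816%.
New Q ≈ 247 × (1 + 0.34816) = 333.0.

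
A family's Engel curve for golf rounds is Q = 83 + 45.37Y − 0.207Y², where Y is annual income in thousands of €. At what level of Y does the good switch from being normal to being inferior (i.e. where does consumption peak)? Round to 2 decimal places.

dQ/dY = 45.37 − 0.414Y.
The good is inferior where dQ/dY < 0. Setting dQ/dY = 0 gives Y = 45.37 / 0.414 = 109.59.

109.59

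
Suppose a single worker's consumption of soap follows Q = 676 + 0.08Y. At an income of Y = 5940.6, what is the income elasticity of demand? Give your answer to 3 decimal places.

At Y = 5940.6: Q = 1151.248.
dQ/dY = 0.08.
η = (dQ/dY)·(Y/Q) = 0.08 × (5940.6/1151.248) = 0.413.

0.413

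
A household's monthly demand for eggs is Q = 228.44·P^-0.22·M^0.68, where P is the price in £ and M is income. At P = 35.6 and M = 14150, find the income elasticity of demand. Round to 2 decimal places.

For a multiplicative demand Q = A·P^α·M^β, the income elasticity is β everywhere.
Here β = 0.68, so η = 0.68.

0.68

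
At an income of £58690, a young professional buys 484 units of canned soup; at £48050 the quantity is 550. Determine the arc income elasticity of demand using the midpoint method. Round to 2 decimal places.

ΔQ = 550 − 484 = 66; midpoint Q̄ = (484 + 550)/2 = 517.
ΔI = 48050 − 58690 = -10640; midpoint Ī = (58690 + 48050)/2 = 53370.
η = (ΔQ/Q̄) ÷ (ΔI/Ī) = (66/517) ÷ (-10640/53370) = -0.64.

-0.64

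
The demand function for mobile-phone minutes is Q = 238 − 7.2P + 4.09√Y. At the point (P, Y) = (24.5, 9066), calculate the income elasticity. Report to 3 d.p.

At P = 24.5, Y = 9066: Q = 451.032.
Holding P constant, ∂Q/∂Y = 4.09/(2√Y) = 0.0214776.
η_Y = (∂Q/∂Y)·(Y/Q) = 0.0214776 × (9066/451.032) = 0.432.

0.432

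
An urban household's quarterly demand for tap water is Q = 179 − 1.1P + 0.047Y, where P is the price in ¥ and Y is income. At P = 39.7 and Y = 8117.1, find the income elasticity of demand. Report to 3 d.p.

At P = 39.7, Y = 8117.1: Q = 516.834.
Holding P constant, ∂Q/∂Y = 0.047.
η_Y = (∂Q/∂Y)·(Y/Q) = 0.047 × (8117.1/516.834) = 0.738.

0.738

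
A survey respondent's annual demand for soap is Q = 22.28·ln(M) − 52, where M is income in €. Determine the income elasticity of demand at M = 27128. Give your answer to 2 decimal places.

0.13

At M = 27128: Q = 175.441.
dQ/dM = 22.28/M = 0.000821292 at this income.
η = (dQ/dM)·(M/Q) = 0.000821292 × (27128/175.441) = 0.13.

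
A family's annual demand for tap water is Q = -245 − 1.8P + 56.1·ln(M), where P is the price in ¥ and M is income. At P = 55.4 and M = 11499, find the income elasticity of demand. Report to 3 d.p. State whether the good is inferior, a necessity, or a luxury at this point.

0.312 (necessity)

At P = 55.4, M = 11499: Q = 179.816.
Holding P constant, ∂Q/∂M = 56.1/M = 0.00487869.
η_M = (∂Q/∂M)·(M/Q) = 0.00487869 × (11499/179.816) = 0.312.
Since 0 < η < 1, this is a necessity.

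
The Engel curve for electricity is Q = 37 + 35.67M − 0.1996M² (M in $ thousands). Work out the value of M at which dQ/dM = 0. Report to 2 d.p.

89.35

dQ/dM = 35.67 − 0.3992M.
The good is inferior where dQ/dM < 0. Setting dQ/dM = 0 gives M = 35.67 / 0.3992 = 89.35.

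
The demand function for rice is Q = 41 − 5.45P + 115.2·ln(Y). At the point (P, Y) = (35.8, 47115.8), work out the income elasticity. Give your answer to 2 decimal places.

0.11

At P = 35.8, Y = 47115.8: Q = 1085.484.
Holding P constant, ∂Q/∂Y = 115.2/Y = 0.00244504.
η_Y = (∂Q/∂Y)·(Y/Q) = 0.00244504 × (47115.8/1085.484) = 0.11.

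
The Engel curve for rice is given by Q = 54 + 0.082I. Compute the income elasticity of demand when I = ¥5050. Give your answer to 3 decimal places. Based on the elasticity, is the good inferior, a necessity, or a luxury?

At I = 5050: Q = 468.100.
dQ/dI = 0.082.
η = (dQ/dI)·(I/Q) = 0.082 × (5050/468.100) = 0.885.
Since 0 < η < 1, the good is a necessity.

0.885 (necessity)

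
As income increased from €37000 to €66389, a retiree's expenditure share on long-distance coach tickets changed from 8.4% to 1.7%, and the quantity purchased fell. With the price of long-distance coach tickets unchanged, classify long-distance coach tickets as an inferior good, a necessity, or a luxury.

inferior good

Quantity demanded falls as income rises, so η < 0.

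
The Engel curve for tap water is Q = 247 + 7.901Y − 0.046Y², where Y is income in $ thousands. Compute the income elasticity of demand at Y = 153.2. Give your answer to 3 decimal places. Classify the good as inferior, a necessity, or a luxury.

-2.511 (inferior good)

At Y = 153.2: Q = 377.8022.
dQ/dY = 7.901 − 0.092Y = -6.19340.
η = (dQ/dY)·(Y/Q) = -6.19340 × (153.2/377.8022) = -2.511.
η < 0 ⇒ inferior good.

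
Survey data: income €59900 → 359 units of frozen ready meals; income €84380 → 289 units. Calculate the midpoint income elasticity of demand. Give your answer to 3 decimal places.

ΔQ = 289 − 359 = -70; midpoint Q̄ = (359 + 289)/2 = 324.
ΔI = 84380 − 59900 = 24480; midpoint Ī = (59900 + 84380)/2 = 72140.
η = (ΔQ/Q̄) ÷ (ΔI/Ī) = (-70/324) ÷ (24480/72140) = -0.637.

-0.637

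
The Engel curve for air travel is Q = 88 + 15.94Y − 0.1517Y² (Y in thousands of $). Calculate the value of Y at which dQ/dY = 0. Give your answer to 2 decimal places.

dQ/dY = 15.94 − 0.3034Y.
The good is inferior where dQ/dY < 0. Setting dQ/dY = 0 gives Y = 15.94 / 0.3034 = 52.54.

52.54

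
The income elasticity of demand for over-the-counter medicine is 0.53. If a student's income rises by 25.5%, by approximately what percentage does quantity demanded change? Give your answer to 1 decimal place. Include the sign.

13.5%

%ΔQ ≈ η × %ΔI = 0.53 × 25.5% = 13.5%.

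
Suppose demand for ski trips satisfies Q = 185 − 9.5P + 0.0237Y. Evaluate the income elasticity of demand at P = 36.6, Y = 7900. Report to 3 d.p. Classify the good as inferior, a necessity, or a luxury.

7.633 (luxury)

At P = 36.6, Y = 7900: Q = 24.530.
Holding P constant, ∂Q/∂Y = 0.0237.
η_Y = (∂Q/∂Y)·(Y/Q) = 0.0237 × (7900/24.530) = 7.633.
Since η > 1, this is a luxury.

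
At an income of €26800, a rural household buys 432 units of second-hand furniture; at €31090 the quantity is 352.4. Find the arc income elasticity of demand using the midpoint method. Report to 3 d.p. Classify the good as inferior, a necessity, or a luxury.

ΔQ = 352.4 − 432 = -79.6; midpoint Q̄ = (432 + 352.4)/2 = 392.2.
ΔI = 31090 − 26800 = 4290; midpoint Ī = (26800 + 31090)/2 = 28945.
η = (ΔQ/Q̄) ÷ (ΔI/Ī) = (-79.6/392.2) ÷ (4290/28945) = -1.369.
η < 0 ⇒ inferior good.

-1.369 (inferior good)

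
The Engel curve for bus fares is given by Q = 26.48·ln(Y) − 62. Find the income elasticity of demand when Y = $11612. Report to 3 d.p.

At Y = 11612: Q = 185.847.
dQ/dY = 26.48/Y = 0.0022804 at this income.
η = (dQ/dY)·(Y/Q) = 0.0022804 × (11612/185.847) = 0.142.

0.142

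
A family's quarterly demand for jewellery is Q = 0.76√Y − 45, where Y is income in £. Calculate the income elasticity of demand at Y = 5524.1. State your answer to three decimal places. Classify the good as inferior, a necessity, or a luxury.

At Y = 5524.1: Q = 11.486.
dQ/dY = 0.76/(2√Y) = 0.00511273 at this income.
η = (dQ/dY)·(Y/Q) = 0.00511273 × (5524.1/11.486) = 2.459.
Since η > 1, the good is a luxury.

2.459 (luxury)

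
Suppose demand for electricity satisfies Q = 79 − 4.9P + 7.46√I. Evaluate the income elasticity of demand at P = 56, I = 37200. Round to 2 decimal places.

At P = 56, I = 37200: Q = 1243.433.
Holding P constant, ∂Q/∂I = 7.46/(2√I) = 0.0193391.
η_I = (∂Q/∂I)·(I/Q) = 0.0193391 × (37200/1243.433) = 0.58.

0.58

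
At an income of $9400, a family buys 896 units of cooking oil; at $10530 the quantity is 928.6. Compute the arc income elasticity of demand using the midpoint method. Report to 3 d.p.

0.315

ΔQ = 928.6 − 896 = 32.6; midpoint Q̄ = (896 + 928.6)/2 = 912.3.
ΔI = 10530 − 9400 = 1130; midpoint Ī = (9400 + 10530)/2 = 9965.
η = (ΔQ/Q̄) ÷ (ΔI/Ī) = (32.6/912.3) ÷ (1130/9965) = 0.315.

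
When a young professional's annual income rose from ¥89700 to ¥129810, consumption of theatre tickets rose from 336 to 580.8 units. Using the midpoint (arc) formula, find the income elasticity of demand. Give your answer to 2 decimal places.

ΔQ = 580.8 − 336 = 244.8; midpoint Q̄ = (336 + 580.8)/2 = 458.4.
ΔI = 129810 − 89700 = 40110; midpoint Ī = (89700 + 129810)/2 = 109755.
η = (ΔQ/Q̄) ÷ (ΔI/Ī) = (244.8/458.4) ÷ (40110/109755) = 1.46.

1.46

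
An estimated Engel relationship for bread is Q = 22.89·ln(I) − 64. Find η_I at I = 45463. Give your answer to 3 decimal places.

0.126

At I = 45463: Q = 181.487.
dQ/dI = 22.89/I = 0.000503486 at this income.
η = (dQ/dI)·(I/Q) = 0.000503486 × (45463/181.487) = 0.126.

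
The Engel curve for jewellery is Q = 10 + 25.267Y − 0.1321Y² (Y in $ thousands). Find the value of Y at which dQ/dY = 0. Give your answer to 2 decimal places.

dQ/dY = 25.267 − 0.2642Y.
The good is inferior where dQ/dY < 0. Setting dQ/dY = 0 gives Y = 25.267 / 0.2642 = 95.64.

95.64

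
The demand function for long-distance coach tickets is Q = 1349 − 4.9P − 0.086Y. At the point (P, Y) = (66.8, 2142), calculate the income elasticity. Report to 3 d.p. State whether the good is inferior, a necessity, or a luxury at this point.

At P = 66.8, Y = 2142: Q = 837.468.
Holding P constant, ∂Q/∂Y = −0.086.
η_Y = (∂Q/∂Y)·(Y/Q) = -0.086 × (2142/837.468) = -0.220.
Since η < 0, this is an inferior good.

-0.220 (inferior good)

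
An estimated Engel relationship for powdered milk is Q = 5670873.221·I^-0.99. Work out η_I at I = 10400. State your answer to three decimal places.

For Q = A·I^β the income elasticity is constant and equal to β.
Here β = -0.99, so η = -0.990.

-0.990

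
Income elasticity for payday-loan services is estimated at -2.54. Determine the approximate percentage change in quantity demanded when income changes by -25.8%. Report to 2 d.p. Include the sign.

%ΔQ ≈ η × %ΔI = -2.54 × (-25.8%) = 65.53%.

65.53%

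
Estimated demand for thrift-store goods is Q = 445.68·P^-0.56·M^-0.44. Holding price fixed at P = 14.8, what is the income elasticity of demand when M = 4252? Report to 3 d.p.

-0.440

For a multiplicative demand Q = A·P^α·M^β, the income elasticity is β everywhere.
Here β = -0.44, so η = -0.440.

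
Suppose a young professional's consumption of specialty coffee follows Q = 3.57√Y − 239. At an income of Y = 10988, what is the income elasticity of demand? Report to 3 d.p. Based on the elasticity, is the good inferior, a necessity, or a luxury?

At Y = 10988: Q = 135.220.
dQ/dY = 3.57/(2√Y) = 0.0170286 at this income.
η = (dQ/dY)·(Y/Q) = 0.0170286 × (10988/135.220) = 1.384.
Since η > 1, the good is a luxury.

1.384 (luxury)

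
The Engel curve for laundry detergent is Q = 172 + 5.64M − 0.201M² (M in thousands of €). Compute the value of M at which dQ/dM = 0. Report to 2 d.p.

dQ/dM = 5.64 − 0.402M.
The good is inferior where dQ/dM < 0. Setting dQ/dM = 0 gives M = 5.64 / 0.402 = 14.03.

14.03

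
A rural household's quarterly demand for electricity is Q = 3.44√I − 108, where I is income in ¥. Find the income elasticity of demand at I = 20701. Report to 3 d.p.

0.640

At I = 20701: Q = 386.942.
dQ/dI = 3.44/(2√I) = 0.0119545 at this income.
η = (dQ/dI)·(I/Q) = 0.0119545 × (20701/386.942) = 0.640.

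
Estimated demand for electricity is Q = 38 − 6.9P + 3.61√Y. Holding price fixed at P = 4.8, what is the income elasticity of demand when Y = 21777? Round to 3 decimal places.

0.495

At P = 4.8, Y = 21777: Q = 537.609.
Holding P constant, ∂Q/∂Y = 3.61/(2√Y) = 0.0122315.
η_Y = (∂Q/∂Y)·(Y/Q) = 0.0122315 × (21777/537.609) = 0.495.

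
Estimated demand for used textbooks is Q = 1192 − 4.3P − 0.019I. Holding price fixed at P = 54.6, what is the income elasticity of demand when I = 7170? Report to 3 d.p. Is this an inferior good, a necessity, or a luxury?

-0.166 (inferior good)

At P = 54.6, I = 7170: Q = 820.990.
Holding P constant, ∂Q/∂I = −0.019.
η_I = (∂Q/∂I)·(I/Q) = -0.019 × (7170/820.990) = -0.166.
Since η < 0, this is an inferior good.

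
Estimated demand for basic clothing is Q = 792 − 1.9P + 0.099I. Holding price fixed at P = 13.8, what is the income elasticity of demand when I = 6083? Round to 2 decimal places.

At P = 13.8, I = 6083: Q = 1367.997.
Holding P constant, ∂Q/∂I = 0.099.
η_I = (∂Q/∂I)·(I/Q) = 0.099 × (6083/1367.997) = 0.44.

0.44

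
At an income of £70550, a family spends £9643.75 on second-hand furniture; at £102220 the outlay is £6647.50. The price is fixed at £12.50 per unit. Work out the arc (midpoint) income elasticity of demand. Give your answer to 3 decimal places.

With a constant price, Q₁ = 9643.75/12.50 = 771.500 and Q₂ = 6647.50/12.50 = 531.800 (equivalently, work directly with expenditure since P cancels).
Midpoint %ΔQ = (6647.50 − 9643.75)/8145.63 = -0.36784; midpoint %ΔI = (102220 − 70550)/86385 = 0.36661.
η = -0.36784 / 0.36661 = -1.003.

-1.003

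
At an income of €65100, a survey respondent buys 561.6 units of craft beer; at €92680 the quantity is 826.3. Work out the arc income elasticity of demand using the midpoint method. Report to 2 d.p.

ΔQ = 826.3 − 561.6 = 264.7; midpoint Q̄ = (561.6 + 826.3)/2 = 693.95.
ΔI = 92680 − 65100 = 27580; midpoint Ī = (65100 + 92680)/2 = 78890.
η = (ΔQ/Q̄) ÷ (ΔI/Ī) = (264.7/693.95) ÷ (27580/78890) = 1.09.

1.09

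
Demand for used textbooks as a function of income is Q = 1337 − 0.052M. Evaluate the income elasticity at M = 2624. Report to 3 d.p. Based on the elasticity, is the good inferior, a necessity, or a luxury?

At M = 2624: Q = 1200.552.
dQ/dM = −0.052.
η = (dQ/dM)·(M/Q) = -0.052 × (2624/1200.552) = -0.114.
Since η < 0, the good is an inferior good.

-0.114 (inferior good)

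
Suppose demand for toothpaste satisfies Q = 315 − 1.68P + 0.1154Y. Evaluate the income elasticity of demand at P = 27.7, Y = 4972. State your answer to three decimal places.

0.681

At P = 27.7, Y = 4972: Q = 842.233.
Holding P constant, ∂Q/∂Y = 0.1154.
η_Y = (∂Q/∂Y)·(Y/Q) = 0.1154 × (4972/842.233) = 0.681.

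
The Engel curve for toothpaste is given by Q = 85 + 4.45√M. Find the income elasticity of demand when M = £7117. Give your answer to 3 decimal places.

0.408

At M = 7117: Q = 460.412.
dQ/dM = 4.45/(2√M) = 0.0263743 at this income.
η = (dQ/dM)·(M/Q) = 0.0263743 × (7117/460.412) = 0.408.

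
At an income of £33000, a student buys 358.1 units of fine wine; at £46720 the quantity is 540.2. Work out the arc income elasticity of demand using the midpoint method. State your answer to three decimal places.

1.178

ΔQ = 540.2 − 358.1 = 182.1; midpoint Q̄ = (358.1 + 540.2)/2 = 449.15.
ΔI = 46720 − 33000 = 13720; midpoint Ī = (33000 + 46720)/2 = 39860.
η = (ΔQ/Q̄) ÷ (ΔI/Ī) = (182.1/449.15) ÷ (13720/39860) = 1.178.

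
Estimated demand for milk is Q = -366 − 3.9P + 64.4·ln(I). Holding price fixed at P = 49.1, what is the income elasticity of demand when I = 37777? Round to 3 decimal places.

0.531

At P = 49.1, I = 37777: Q = 121.251.
Holding P constant, ∂Q/∂I = 64.4/I = 0.00170474.
η_I = (∂Q/∂I)·(I/Q) = 0.00170474 × (37777/121.251) = 0.531.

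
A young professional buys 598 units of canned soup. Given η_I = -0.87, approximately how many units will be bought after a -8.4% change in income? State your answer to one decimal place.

%ΔQ ≈ η × %ΔI = -0.87 × (-8.4%) = 7.308%.
New Q ≈ 598 × (1 + 0.07308) = 641.7.

641.7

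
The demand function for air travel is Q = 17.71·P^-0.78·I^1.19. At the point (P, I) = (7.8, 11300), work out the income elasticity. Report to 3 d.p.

For a multiplicative demand Q = A·P^α·I^β, the income elasticity is β everywhere.
Here β = 1.19, so η = 1.190.

1.190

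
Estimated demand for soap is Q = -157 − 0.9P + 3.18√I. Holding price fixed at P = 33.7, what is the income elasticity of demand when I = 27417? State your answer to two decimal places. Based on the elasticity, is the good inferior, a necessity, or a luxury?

At P = 33.7, I = 27417: Q = 339.217.
Holding P constant, ∂Q/∂I = 3.18/(2√I) = 0.00960256.
η_I = (∂Q/∂I)·(I/Q) = 0.00960256 × (27417/339.217) = 0.78.
Since 0 < η < 1, this is a necessity.

0.78 (necessity)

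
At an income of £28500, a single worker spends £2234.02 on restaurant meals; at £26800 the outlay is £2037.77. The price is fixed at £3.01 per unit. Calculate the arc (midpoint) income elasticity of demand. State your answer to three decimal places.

With a constant price, Q₁ = 2234.02/3.01 = 742.199 and Q₂ = 2037.77/3.01 = 677.000 (equivalently, work directly with expenditure since P cancels).
Midpoint %ΔQ = (2037.77 − 2234.02)/2135.90 = -0.09188; midpoint %ΔI = (26800 − 28500)/27650 = -0.06148.
η = -0.09188 / -0.06148 = 1.494.

1.494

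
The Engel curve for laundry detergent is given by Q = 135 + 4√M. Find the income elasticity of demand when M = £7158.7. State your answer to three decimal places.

0.357

At M = 7158.7: Q = 473.436.
dQ/dM = 4/(2√M) = 0.0236381 at this income.
η = (dQ/dM)·(M/Q) = 0.0236381 × (7158.7/473.436) = 0.357.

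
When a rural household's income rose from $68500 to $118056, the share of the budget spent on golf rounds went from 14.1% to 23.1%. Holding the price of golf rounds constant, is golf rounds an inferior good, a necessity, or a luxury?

luxury

The budget share rises as income rises, so η > 1.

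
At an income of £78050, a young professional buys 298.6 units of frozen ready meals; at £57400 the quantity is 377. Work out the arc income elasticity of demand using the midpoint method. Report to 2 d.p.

-0.76

ΔQ = 377 − 298.6 = 78.4; midpoint Q̄ = (298.6 + 377)/2 = 337.8.
ΔI = 57400 − 78050 = -20650; midpoint Ī = (78050 + 57400)/2 = 67725.
η = (ΔQ/Q̄) ÷ (ΔI/Ī) = (78.4/337.8) ÷ (-20650/67725) = -0.76.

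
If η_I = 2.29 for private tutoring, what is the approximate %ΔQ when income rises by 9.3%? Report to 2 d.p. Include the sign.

%ΔQ ≈ η × %ΔI = 2.29 × 9.3% = 21.30%.

21.30%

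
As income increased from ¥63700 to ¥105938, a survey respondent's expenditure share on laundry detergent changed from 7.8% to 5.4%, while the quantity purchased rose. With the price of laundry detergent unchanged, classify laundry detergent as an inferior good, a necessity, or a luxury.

necessity

Quantity rises but the budget share falls as income rises, so 0 < η < 1.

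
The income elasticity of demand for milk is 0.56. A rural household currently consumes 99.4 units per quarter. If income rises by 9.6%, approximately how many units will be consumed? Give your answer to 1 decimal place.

104.7

%ΔQ ≈ η × %ΔI = 0.56 × 9.6% = 5.376%.
New Q ≈ 99.4 × (1 + 0.05376) = 104.7.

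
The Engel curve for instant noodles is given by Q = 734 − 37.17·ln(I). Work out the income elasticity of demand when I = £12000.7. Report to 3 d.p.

-0.097

At I = 12000.7: Q = 384.873.
dQ/dI = -37.17/I = -0.00309732 at this income.
η = (dQ/dI)·(I/Q) = -0.00309732 × (12000.7/384.873) = -0.097.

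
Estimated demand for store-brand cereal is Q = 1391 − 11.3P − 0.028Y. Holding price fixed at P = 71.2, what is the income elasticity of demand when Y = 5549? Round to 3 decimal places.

-0.360

At P = 71.2, Y = 5549: Q = 431.068.
Holding P constant, ∂Q/∂Y = −0.028.
η_Y = (∂Q/∂Y)·(Y/Q) = -0.028 × (5549/431.068) = -0.360.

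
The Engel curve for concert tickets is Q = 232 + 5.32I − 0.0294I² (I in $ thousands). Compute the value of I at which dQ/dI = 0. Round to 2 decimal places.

90.48

dQ/dI = 5.32 − 0.0588I.
The good is inferior where dQ/dI < 0. Setting dQ/dI = 0 gives I = 5.32 / 0.0588 = 90.48.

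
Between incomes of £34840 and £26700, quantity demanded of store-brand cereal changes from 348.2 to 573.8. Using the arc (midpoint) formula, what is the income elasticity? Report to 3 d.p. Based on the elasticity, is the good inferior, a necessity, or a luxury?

-1.850 (inferior good)

ΔQ = 573.8 − 348.2 = 225.6; midpoint Q̄ = (348.2 + 573.8)/2 = 461.
ΔI = 26700 − 34840 = -8140; midpoint Ī = (34840 + 26700)/2 = 30770.
η = (ΔQ/Q̄) ÷ (ΔI/Ī) = (225.6/461) ÷ (-8140/30770) = -1.850.
η < 0 ⇒ inferior good.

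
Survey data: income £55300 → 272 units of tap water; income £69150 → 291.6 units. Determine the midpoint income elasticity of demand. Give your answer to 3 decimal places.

ΔQ = 291.6 − 272 = 19.6; midpoint Q̄ = (272 + 291.6)/2 = 281.8.
ΔI = 69150 − 55300 = 13850; midpoint Ī = (55300 + 69150)/2 = 62225.
η = (ΔQ/Q̄) ÷ (ΔI/Ī) = (19.6/281.8) ÷ (13850/62225) = 0.312.

0.312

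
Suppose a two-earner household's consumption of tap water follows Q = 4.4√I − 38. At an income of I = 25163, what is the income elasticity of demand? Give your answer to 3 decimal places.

At I = 25163: Q = 659.965.
dQ/dI = 4.4/(2√I) = 0.0138689 at this income.
η = (dQ/dI)·(I/Q) = 0.0138689 × (25163/659.965) = 0.529.

0.529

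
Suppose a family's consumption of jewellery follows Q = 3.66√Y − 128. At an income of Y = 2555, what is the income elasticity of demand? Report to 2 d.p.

At Y = 2555: Q = 57.002.
dQ/dY = 3.66/(2√Y) = 0.0362039 at this income.
η = (dQ/dY)·(Y/Q) = 0.0362039 × (2555/57.002) = 1.62.

1.62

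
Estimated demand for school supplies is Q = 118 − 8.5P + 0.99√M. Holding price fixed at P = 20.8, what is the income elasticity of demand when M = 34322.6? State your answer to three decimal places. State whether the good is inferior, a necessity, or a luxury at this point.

0.736 (necessity)

At P = 20.8, M = 34322.6: Q = 124.611.
Holding P constant, ∂Q/∂M = 0.99/(2√M) = 0.00267187.
η_M = (∂Q/∂M)·(M/Q) = 0.00267187 × (34322.6/124.611) = 0.736.
Since 0 < η < 1, this is a necessity.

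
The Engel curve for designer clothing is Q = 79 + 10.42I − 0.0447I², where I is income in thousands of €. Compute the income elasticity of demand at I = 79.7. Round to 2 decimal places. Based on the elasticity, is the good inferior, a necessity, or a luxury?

0.42 (necessity)

At I = 79.7: Q = 625.5356.
dQ/dI = 10.42 − 0.0894I = 3.29482.
η = (dQ/dI)·(I/Q) = 3.29482 × (79.7/625.5356) = 0.42.
0 < η < 1 ⇒ necessity.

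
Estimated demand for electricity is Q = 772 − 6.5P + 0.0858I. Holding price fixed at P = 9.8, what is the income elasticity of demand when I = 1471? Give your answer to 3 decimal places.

0.151

At P = 9.8, I = 1471: Q = 834.512.
Holding P constant, ∂Q/∂I = 0.0858.
η_I = (∂Q/∂I)·(I/Q) = 0.0858 × (1471/834.512) = 0.151.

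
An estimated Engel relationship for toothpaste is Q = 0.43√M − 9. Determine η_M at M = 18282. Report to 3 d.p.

At M = 18282: Q = 49.141.
dQ/dM = 0.43/(2√M) = 0.00159011 at this income.
η = (dQ/dM)·(M/Q) = 0.00159011 × (18282/49.141) = 0.592.

0.592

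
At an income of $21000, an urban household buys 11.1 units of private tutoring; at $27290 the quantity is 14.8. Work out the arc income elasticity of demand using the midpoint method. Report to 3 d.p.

ΔQ = 14.8 − 11.1 = 3.7; midpoint Q̄ = (11.1 + 14.8)/2 = 12.95.
ΔI = 27290 − 21000 = 6290; midpoint Ī = (21000 + 27290)/2 = 24145.
η = (ΔQ/Q̄) ÷ (ΔI/Ī) = (3.7/12.95) ÷ (6290/24145) = 1.097.

1.097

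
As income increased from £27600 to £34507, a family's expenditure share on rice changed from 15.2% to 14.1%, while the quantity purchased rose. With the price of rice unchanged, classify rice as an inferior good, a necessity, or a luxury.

Quantity rises but the budget share falls as income rises, so 0 < η < 1.

necessity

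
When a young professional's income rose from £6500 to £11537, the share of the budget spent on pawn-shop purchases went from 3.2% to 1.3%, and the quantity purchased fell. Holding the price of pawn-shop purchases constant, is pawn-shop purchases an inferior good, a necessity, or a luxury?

inferior good

Quantity demanded falls as income rises, so η < 0.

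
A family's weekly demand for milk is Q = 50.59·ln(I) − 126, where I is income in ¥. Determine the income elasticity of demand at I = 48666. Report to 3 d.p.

0.120

At I = 48666: Q = 420.005.
dQ/dI = 50.59/I = 0.00103953 at this income.
η = (dQ/dI)·(I/Q) = 0.00103953 × (48666/420.005) = 0.120.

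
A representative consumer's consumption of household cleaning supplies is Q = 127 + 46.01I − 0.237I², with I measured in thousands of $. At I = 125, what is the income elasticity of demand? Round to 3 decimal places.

-0.761

At I = 125: Q = 2175.1250.
dQ/dI = 46.01 − 0.474I = -13.24000.
η = (dQ/dI)·(I/Q) = -13.24000 × (125/2175.1250) = -0.761.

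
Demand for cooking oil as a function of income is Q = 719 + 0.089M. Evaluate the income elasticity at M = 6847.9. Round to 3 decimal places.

At M = 6847.9: Q = 1328.463.
dQ/dM = 0.089.
η = (dQ/dM)·(M/Q) = 0.089 × (6847.9/1328.463) = 0.459.

0.459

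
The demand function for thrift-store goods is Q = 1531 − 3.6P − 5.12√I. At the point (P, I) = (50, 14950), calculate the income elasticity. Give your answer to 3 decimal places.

At P = 50, I = 14950: Q = 724.977.
Holding P constant, ∂Q/∂I = -5.12/(2√I) = -0.0209372.
η_I = (∂Q/∂I)·(I/Q) = -0.0209372 × (14950/724.977) = -0.432.

-0.432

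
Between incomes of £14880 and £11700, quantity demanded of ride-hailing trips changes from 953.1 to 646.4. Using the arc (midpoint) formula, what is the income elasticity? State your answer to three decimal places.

ΔQ = 646.4 − 953.1 = -306.7; midpoint Q̄ = (953.1 + 646.4)/2 = 799.75.
ΔI = 11700 − 14880 = -3180; midpoint Ī = (14880 + 11700)/2 = 13290.
η = (ΔQ/Q̄) ÷ (ΔI/Ī) = (-306.7/799.75) ÷ (-3180/13290) = 1.603.

1.603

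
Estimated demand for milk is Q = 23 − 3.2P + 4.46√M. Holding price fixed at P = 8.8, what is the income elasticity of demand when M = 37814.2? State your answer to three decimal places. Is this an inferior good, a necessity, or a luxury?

0.503 (necessity)

At P = 8.8, M = 37814.2: Q = 862.126.
Holding P constant, ∂Q/∂M = 4.46/(2√M) = 0.0114677.
η_M = (∂Q/∂M)·(M/Q) = 0.0114677 × (37814.2/862.126) = 0.503.
Since 0 < η < 1, this is a necessity.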